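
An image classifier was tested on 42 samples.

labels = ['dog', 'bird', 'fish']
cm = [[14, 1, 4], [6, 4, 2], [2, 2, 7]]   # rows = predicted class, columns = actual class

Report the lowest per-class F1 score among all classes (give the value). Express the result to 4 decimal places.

Per-class F1 score (2·TP/(2·TP+FP+FN)):
  dog: TP=14, FP=1+4=5, FN=6+2=8 → 28/41 = 0.68293
  bird: TP=4, FP=6+2=8, FN=1+2=3 → 8/19 = 0.42105
  fish: TP=7, FP=2+2=4, FN=4+2=6 → 14/24 = 0.58333
Lowest is class 'bird' with F1 score = 0.4211.

0.4211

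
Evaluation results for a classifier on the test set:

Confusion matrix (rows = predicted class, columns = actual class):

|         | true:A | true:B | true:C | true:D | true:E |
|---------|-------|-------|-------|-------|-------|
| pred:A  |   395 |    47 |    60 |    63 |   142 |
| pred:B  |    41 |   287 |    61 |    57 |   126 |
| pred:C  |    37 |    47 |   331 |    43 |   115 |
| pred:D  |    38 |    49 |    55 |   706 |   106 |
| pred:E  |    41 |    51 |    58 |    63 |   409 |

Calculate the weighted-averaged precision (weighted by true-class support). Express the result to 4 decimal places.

0.6290

Per-class precision (TP/(TP+FP)):
  A: TP=395, FP=47+60+63+142=312 → 395/707 = 0.55870
  B: TP=287, FP=41+61+57+126=285 → 287/572 = 0.50175
  C: TP=331, FP=37+47+43+115=242 → 331/573 = 0.57766
  D: TP=706, FP=38+49+55+106=248 → 706/954 = 0.74004
  E: TP=409, FP=41+51+58+63=213 → 409/622 = 0.65756
Weighted-precision = Σ (supportᵢ/N)·precisionᵢ with N=3428: (552/3428)·0.55870 + (481/3428)·0.50175 + (565/3428)·0.57766 + (932/3428)·0.74004 + (898/3428)·0.65756 = 0.6290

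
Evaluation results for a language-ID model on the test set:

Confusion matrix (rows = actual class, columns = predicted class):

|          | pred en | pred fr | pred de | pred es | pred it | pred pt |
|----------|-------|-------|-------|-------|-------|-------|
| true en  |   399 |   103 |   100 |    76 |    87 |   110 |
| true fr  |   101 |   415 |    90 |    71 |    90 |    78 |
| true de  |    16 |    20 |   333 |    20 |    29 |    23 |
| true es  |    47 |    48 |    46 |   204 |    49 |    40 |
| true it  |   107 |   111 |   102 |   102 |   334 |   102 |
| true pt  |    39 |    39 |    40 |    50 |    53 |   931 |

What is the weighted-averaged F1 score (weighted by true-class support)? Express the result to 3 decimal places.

0.562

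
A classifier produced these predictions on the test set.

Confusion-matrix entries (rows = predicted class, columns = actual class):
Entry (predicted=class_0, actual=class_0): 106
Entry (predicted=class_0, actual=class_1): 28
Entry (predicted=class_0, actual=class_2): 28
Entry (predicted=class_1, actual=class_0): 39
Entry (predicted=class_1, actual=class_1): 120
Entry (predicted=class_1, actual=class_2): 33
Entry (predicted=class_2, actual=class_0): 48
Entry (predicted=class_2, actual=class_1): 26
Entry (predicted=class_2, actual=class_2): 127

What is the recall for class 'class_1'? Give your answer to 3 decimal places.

0.690

Take TP from the diagonal, FP from the rest of the 'class_1' prediction marginal, FN from the rest of the 'class_1' actual marginal.
recall = TP/(TP+FN).
class_1: TP=120, FN=28+26=54 → 120/174 = 0.6897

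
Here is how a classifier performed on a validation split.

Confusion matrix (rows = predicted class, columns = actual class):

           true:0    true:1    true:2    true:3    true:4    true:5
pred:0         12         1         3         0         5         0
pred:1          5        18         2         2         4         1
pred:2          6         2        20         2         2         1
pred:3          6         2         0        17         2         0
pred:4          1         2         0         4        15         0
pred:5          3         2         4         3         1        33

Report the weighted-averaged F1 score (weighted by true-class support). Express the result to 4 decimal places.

0.6229

Per-class F1 score (2·TP/(2·TP+FP+FN)):
  0: TP=12, FP=1+3+0+5+0=9, FN=5+6+6+1+3=21 → 24/54 = 0.44444
  1: TP=18, FP=5+2+2+4+1=14, FN=1+2+2+2+2=9 → 36/59 = 0.61017
  2: TP=20, FP=6+2+2+2+1=13, FN=3+2+0+0+4=9 → 40/62 = 0.64516
  3: TP=17, FP=6+2+0+2+0=10, FN=0+2+2+4+3=11 → 34/55 = 0.61818
  4: TP=15, FP=1+2+0+4+0=7, FN=5+4+2+2+1=14 → 30/51 = 0.58824
  5: TP=33, FP=3+2+4+3+1=13, FN=0+1+1+0+0=2 → 66/81 = 0.81481
Weighted-F1 score = Σ (supportᵢ/N)·F1 scoreᵢ with N=181: (33/181)·0.44444 + (27/181)·0.61017 + (29/181)·0.64516 + (28/181)·0.61818 + (29/181)·0.58824 + (35/181)·0.81481 = 0.6229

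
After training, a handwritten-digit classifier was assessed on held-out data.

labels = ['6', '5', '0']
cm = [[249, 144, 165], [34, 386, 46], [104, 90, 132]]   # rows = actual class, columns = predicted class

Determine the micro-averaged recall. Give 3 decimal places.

0.568

Micro-averaging pools counts across classes: ΣTP=767, ΣFP=583, ΣFN=583.
Micro-recall = TP/(TP+FN) on pooled counts = 0.568 (equals overall accuracy in single-label multiclass).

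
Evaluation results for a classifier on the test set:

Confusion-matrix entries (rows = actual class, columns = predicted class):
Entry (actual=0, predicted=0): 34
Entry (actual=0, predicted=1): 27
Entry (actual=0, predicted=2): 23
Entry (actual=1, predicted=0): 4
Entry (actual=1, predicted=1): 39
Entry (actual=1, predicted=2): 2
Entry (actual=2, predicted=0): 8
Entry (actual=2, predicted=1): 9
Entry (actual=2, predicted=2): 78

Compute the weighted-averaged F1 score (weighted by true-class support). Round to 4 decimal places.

Per-class F1 score (2·TP/(2·TP+FP+FN)):
  0: TP=34, FP=4+8=12, FN=27+23=50 → 68/130 = 0.52308
  1: TP=39, FP=27+9=36, FN=4+2=6 → 78/120 = 0.65000
  2: TP=78, FP=23+2=25, FN=8+9=17 → 156/198 = 0.78788
Weighted-F1 score = Σ (supportᵢ/N)·F1 scoreᵢ with N=224: (84/224)·0.52308 + (45/224)·0.65000 + (95/224)·0.78788 = 0.6609

0.6609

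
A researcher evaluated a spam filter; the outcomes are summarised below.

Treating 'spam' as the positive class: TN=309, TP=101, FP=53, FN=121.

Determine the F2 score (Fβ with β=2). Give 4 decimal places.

0.4846

Fβ = (1+β²)·TP / ((1+β²)·TP + β²·FN + FP), with β²=4
= 5·101 / (5·101 + 4·121 + 53) = 0.4846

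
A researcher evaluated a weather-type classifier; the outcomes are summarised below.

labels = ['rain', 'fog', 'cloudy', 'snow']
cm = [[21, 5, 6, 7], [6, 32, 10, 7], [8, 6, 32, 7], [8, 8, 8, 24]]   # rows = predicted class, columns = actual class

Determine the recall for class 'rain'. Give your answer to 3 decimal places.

0.488

One-vs-rest for 'rain': TP = diagonal; FP = other classes predicted 'rain'; FN = 'rain' predicted as other.
recall = TP/(TP+FN).
rain: TP=21, FN=6+8+8=22 → 21/43 = 0.4884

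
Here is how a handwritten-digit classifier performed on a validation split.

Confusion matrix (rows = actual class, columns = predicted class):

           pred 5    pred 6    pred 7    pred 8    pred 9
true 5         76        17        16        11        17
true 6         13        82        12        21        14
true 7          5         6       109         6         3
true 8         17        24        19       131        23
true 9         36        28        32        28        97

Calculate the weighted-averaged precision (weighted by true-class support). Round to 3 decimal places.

Per-class precision (TP/(TP+FP)):
  5: TP=76, FP=13+5+17+36=71 → 76/147 = 0.5170
  6: TP=82, FP=17+6+24+28=75 → 82/157 = 0.5223
  7: TP=109, FP=16+12+19+32=79 → 109/188 = 0.5798
  8: TP=131, FP=11+21+6+28=66 → 131/197 = 0.6650
  9: TP=97, FP=17+14+3+23=57 → 97/154 = 0.6299
Weighted-precision = Σ (supportᵢ/N)·precisionᵢ with N=843: (137/843)·0.5170 + (142/843)·0.5223 + (129/843)·0.5798 + (214/843)·0.6650 + (221/843)·0.6299 = 0.595

0.595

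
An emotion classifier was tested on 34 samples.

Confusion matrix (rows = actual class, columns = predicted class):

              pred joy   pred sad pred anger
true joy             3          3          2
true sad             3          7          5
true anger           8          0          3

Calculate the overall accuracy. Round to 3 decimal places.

Accuracy = trace / total = (3+7+3=13) / 34 = 13/34 = 0.382

0.382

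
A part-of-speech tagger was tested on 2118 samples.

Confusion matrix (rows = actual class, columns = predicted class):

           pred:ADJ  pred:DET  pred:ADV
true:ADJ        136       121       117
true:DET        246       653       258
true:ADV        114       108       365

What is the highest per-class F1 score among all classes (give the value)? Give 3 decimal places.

Per-class F1 score (2·TP/(2·TP+FP+FN)):
  ADJ: TP=136, FP=246+114=360, FN=121+117=238 → 272/870 = 0.3126
  DET: TP=653, FP=121+108=229, FN=246+258=504 → 1306/2039 = 0.6405
  ADV: TP=365, FP=117+258=375, FN=114+108=222 → 730/1327 = 0.5501
Highest is class 'DET' with F1 score = 0.641.

0.641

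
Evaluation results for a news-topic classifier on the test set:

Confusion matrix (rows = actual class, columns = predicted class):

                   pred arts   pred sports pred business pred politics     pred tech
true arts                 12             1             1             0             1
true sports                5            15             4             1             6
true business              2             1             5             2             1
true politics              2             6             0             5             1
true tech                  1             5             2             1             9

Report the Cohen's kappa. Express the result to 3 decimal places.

0.377

Observed agreement pₒ = trace/N = 46/89 = 0.5169
Expected agreement pₑ = Σ (rowᵢ·colᵢ)/N² = (15·22 + 31·28 + 11·12 + 14·9 + 18·18)/89² = 0.2247
κ = (pₒ − pₑ)/(1 − pₑ) = (0.5169 − 0.2247)/(1 − 0.2247) = 0.377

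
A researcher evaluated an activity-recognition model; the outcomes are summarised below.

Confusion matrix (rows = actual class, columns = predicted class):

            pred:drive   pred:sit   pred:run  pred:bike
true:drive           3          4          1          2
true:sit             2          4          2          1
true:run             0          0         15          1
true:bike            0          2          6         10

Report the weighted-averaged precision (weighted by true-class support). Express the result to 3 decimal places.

Per-class precision (TP/(TP+FP)):
  drive: TP=3, FP=2+0+0=2 → 3/5 = 0.6000
  sit: TP=4, FP=4+0+2=6 → 4/10 = 0.4000
  run: TP=15, FP=1+2+6=9 → 15/24 = 0.6250
  bike: TP=10, FP=2+1+1=4 → 10/14 = 0.7143
Weighted-precision = Σ (supportᵢ/N)·precisionᵢ with N=53: (10/53)·0.6000 + (9/53)·0.4000 + (16/53)·0.6250 + (18/53)·0.7143 = 0.612

0.612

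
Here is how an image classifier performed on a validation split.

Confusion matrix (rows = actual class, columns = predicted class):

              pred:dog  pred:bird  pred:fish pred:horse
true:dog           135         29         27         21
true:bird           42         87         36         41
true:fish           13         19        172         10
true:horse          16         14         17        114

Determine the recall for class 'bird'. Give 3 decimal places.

One-vs-rest for 'bird': TP = diagonal; FP = other classes predicted 'bird'; FN = 'bird' predicted as other.
recall = TP/(TP+FN).
bird: TP=87, FN=42+36+41=119 → 87/206 = 0.4223

0.422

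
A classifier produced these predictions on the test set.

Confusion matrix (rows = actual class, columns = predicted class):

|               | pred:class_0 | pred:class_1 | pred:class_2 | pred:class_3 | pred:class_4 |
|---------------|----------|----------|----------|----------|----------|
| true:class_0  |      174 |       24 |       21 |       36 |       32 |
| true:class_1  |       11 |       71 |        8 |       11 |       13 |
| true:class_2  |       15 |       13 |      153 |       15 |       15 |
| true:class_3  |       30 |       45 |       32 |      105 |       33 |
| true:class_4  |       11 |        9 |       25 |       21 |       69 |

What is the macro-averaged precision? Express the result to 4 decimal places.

Per-class precision (TP/(TP+FP)):
  class_0: TP=174, FP=11+15+30+11=67 → 174/241 = 0.72199
  class_1: TP=71, FP=24+13+45+9=91 → 71/162 = 0.43827
  class_2: TP=153, FP=21+8+32+25=86 → 153/239 = 0.64017
  class_3: TP=105, FP=36+11+15+21=83 → 105/188 = 0.55851
  class_4: TP=69, FP=32+13+15+33=93 → 69/162 = 0.42593
Macro-precision = mean = (0.72199 + 0.43827 + 0.64017 + 0.55851 + 0.42593) / 5 = 0.5570

0.5570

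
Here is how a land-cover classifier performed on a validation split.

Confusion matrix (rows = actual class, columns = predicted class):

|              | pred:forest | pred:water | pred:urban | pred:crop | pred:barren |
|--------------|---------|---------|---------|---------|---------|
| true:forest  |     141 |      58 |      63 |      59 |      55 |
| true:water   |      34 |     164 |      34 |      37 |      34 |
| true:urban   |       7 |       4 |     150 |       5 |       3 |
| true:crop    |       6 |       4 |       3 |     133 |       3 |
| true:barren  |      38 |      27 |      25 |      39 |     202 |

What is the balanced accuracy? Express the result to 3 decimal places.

Balanced accuracy = mean of per-class recall.
  forest: recall = 141/376 = 0.3750
  water: recall = 164/303 = 0.5413
  urban: recall = 150/169 = 0.8876
  crop: recall = 133/149 = 0.8926
  barren: recall = 202/331 = 0.6103
Mean = (0.3750 + 0.5413 + 0.8876 + 0.8926 + 0.6103) / 5 = 0.661

0.661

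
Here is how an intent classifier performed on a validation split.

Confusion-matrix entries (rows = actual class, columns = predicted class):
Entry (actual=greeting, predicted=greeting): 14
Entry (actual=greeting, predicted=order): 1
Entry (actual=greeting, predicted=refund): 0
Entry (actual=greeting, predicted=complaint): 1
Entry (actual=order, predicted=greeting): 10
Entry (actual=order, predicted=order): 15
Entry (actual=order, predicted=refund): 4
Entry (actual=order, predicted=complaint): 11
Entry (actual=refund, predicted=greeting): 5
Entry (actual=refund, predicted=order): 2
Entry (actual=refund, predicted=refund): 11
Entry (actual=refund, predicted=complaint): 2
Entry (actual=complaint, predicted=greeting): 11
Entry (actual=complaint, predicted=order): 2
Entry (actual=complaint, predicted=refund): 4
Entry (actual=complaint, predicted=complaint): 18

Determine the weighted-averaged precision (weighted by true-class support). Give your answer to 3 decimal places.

Per-class precision (TP/(TP+FP)):
  greeting: TP=14, FP=10+5+11=26 → 14/40 = 0.3500
  order: TP=15, FP=1+2+2=5 → 15/20 = 0.7500
  refund: TP=11, FP=0+4+4=8 → 11/19 = 0.5789
  complaint: TP=18, FP=1+11+2=14 → 18/32 = 0.5625
Weighted-precision = Σ (supportᵢ/N)·precisionᵢ with N=111: (16/111)·0.3500 + (40/111)·0.7500 + (20/111)·0.5789 + (35/111)·0.5625 = 0.602

0.602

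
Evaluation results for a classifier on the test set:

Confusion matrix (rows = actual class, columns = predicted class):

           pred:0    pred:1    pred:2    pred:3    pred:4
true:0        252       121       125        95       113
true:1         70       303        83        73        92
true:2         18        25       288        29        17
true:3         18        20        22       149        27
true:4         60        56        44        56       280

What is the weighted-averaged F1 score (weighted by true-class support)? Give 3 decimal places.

Per-class F1 score (2·TP/(2·TP+FP+FN)):
  0: TP=252, FP=70+18+18+60=166, FN=121+125+95+113=454 → 504/1124 = 0.4484
  1: TP=303, FP=121+25+20+56=222, FN=70+83+73+92=318 → 606/1146 = 0.5288
  2: TP=288, FP=125+83+22+44=274, FN=18+25+29+17=89 → 576/939 = 0.6134
  3: TP=149, FP=95+73+29+56=253, FN=18+20+22+27=87 → 298/638 = 0.4671
  4: TP=280, FP=113+92+17+27=249, FN=60+56+44+56=216 → 560/1025 = 0.5463
Weighted-F1 score = Σ (supportᵢ/N)·F1 scoreᵢ with N=2436: (706/2436)·0.4484 + (621/2436)·0.5288 + (377/2436)·0.6134 + (236/2436)·0.4671 + (496/2436)·0.5463 = 0.516

0.516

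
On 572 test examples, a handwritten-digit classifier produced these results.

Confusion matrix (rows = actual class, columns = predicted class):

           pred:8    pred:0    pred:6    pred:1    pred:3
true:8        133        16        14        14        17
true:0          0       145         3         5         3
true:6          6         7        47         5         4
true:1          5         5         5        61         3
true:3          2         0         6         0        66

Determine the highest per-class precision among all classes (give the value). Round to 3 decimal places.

0.911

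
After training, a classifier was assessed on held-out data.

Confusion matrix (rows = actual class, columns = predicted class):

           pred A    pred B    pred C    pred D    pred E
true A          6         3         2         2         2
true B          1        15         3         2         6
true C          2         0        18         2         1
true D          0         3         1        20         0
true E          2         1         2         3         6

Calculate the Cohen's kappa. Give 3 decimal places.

0.531

Observed agreement pₒ = trace/N = 65/103 = 0.6311
Expected agreement pₑ = Σ (rowᵢ·colᵢ)/N² = (15·11 + 27·22 + 23·26 + 24·29 + 14·15)/103² = 0.2133
κ = (pₒ − pₑ)/(1 − pₑ) = (0.6311 − 0.2133)/(1 − 0.2133) = 0.531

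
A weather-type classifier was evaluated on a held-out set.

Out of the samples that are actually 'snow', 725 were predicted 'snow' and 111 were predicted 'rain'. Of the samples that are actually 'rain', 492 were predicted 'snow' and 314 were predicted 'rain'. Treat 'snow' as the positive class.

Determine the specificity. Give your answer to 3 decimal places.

0.390

Specificity = TN/(TN+FP) = 314/(314+492) = 0.390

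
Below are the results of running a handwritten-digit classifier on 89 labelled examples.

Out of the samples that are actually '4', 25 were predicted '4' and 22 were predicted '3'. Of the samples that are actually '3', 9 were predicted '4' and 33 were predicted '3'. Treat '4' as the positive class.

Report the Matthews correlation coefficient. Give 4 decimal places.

0.3263

MCC = (TP·TN − FP·FN) / √((TP+FP)(TP+FN)(TN+FP)(TN+FN))
Numerator = 25·33 − 9·22 = 627
Denominator = √(34·47·42·55) = √3691380 = 1921.2964
MCC = 627 / 1921.2964 = 0.3263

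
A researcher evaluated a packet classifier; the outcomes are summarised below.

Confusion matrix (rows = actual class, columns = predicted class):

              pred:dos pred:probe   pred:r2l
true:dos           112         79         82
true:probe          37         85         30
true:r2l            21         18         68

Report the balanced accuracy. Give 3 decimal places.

0.535

Balanced accuracy = mean of per-class recall.
  dos: recall = 112/273 = 0.4103
  probe: recall = 85/152 = 0.5592
  r2l: recall = 68/107 = 0.6355
Mean = (0.4103 + 0.5592 + 0.6355) / 3 = 0.535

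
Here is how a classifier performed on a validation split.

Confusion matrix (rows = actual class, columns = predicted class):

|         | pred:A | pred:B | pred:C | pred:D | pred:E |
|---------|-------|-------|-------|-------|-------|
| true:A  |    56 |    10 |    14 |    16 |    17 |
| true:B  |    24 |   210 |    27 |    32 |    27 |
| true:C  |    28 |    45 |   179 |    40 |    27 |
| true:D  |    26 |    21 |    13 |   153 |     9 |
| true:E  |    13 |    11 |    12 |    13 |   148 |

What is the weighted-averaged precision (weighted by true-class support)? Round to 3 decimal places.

Per-class precision (TP/(TP+FP)):
  A: TP=56, FP=24+28+26+13=91 → 56/147 = 0.3810
  B: TP=210, FP=10+45+21+11=87 → 210/297 = 0.7071
  C: TP=179, FP=14+27+13+12=66 → 179/245 = 0.7306
  D: TP=153, FP=16+32+40+13=101 → 153/254 = 0.6024
  E: TP=148, FP=17+27+27+9=80 → 148/228 = 0.6491
Weighted-precision = Σ (supportᵢ/N)·precisionᵢ with N=1171: (113/1171)·0.3810 + (320/1171)·0.7071 + (319/1171)·0.7306 + (222/1171)·0.6024 + (197/1171)·0.6491 = 0.652

0.652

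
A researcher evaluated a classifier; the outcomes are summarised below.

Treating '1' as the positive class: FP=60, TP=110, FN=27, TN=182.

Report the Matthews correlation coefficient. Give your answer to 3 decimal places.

0.536

MCC = (TP·TN − FP·FN) / √((TP+FP)(TP+FN)(TN+FP)(TN+FN))
Numerator = 110·182 − 60·27 = 18400
Denominator = √(170·137·242·209) = √1177961620 = 34321.4455
MCC = 18400 / 34321.4455 = 0.536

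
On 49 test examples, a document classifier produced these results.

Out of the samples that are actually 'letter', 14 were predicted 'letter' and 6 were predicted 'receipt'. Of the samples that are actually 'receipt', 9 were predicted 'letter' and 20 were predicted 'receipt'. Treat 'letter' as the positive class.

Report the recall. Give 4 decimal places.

Recall = TP/(TP+FN) = 14/(14+6) = 14/20 = 0.7000

0.7000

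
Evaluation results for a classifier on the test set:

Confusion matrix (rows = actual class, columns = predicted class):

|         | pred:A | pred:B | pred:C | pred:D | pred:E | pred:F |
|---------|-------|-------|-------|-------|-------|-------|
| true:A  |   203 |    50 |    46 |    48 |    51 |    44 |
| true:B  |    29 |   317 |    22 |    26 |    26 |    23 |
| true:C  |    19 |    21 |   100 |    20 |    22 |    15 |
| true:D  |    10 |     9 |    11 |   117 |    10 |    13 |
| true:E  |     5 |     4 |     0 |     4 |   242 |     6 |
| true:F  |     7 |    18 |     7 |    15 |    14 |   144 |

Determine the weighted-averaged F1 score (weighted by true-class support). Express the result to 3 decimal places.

0.647

Per-class F1 score (2·TP/(2·TP+FP+FN)):
  A: TP=203, FP=29+19+10+5+7=70, FN=50+46+48+51+44=239 → 406/715 = 0.5678
  B: TP=317, FP=50+21+9+4+18=102, FN=29+22+26+26+23=126 → 634/862 = 0.7355
  C: TP=100, FP=46+22+11+0+7=86, FN=19+21+20+22+15=97 → 200/383 = 0.5222
  D: TP=117, FP=48+26+20+4+15=113, FN=10+9+11+10+13=53 → 234/400 = 0.5850
  E: TP=242, FP=51+26+22+10+14=123, FN=5+4+0+4+6=19 → 484/626 = 0.7732
  F: TP=144, FP=44+23+15+13+6=101, FN=7+18+7+15+14=61 → 288/450 = 0.6400
Weighted-F1 score = Σ (supportᵢ/N)·F1 scoreᵢ with N=1718: (442/1718)·0.5678 + (443/1718)·0.7355 + (197/1718)·0.5222 + (170/1718)·0.5850 + (261/1718)·0.7732 + (205/1718)·0.6400 = 0.647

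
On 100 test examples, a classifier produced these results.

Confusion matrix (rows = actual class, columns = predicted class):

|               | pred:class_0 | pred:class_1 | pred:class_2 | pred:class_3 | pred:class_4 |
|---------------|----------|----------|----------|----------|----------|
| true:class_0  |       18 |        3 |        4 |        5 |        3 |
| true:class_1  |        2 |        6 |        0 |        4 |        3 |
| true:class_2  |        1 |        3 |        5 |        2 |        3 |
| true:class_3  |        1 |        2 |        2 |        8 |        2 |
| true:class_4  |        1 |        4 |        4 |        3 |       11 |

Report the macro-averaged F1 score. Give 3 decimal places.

0.455

Per-class F1 score (2·TP/(2·TP+FP+FN)):
  class_0: TP=18, FP=2+1+1+1=5, FN=3+4+5+3=15 → 36/56 = 0.6429
  class_1: TP=6, FP=3+3+2+4=12, FN=2+0+4+3=9 → 12/33 = 0.3636
  class_2: TP=5, FP=4+0+2+4=10, FN=1+3+2+3=9 → 10/29 = 0.3448
  class_3: TP=8, FP=5+4+2+3=14, FN=1+2+2+2=7 → 16/37 = 0.4324
  class_4: TP=11, FP=3+3+3+2=11, FN=1+4+4+3=12 → 22/45 = 0.4889
Macro-F1 score = mean = (0.6429 + 0.3636 + 0.3448 + 0.4324 + 0.4889) / 5 = 0.455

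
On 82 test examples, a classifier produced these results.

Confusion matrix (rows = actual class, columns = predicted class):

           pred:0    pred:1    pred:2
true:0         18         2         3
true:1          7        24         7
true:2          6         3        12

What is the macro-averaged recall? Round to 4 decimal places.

Per-class recall (TP/(TP+FN)):
  0: TP=18, FN=2+3=5 → 18/23 = 0.78261
  1: TP=24, FN=7+7=14 → 24/38 = 0.63158
  2: TP=12, FN=6+3=9 → 12/21 = 0.57143
Macro-recall = mean = (0.78261 + 0.63158 + 0.57143) / 3 = 0.6619

0.6619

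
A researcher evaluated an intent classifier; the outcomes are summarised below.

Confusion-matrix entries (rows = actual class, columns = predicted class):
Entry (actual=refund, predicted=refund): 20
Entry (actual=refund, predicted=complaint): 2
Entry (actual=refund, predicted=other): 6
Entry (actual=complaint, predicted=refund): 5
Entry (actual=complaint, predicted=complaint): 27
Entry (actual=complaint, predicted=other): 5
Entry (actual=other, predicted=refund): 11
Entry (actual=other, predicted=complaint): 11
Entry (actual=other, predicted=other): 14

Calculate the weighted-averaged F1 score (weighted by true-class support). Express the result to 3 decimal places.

0.594

Per-class F1 score (2·TP/(2·TP+FP+FN)):
  refund: TP=20, FP=5+11=16, FN=2+6=8 → 40/64 = 0.6250
  complaint: TP=27, FP=2+11=13, FN=5+5=10 → 54/77 = 0.7013
  other: TP=14, FP=6+5=11, FN=11+11=22 → 28/61 = 0.4590
Weighted-F1 score = Σ (supportᵢ/N)·F1 scoreᵢ with N=101: (28/101)·0.6250 + (37/101)·0.7013 + (36/101)·0.4590 = 0.594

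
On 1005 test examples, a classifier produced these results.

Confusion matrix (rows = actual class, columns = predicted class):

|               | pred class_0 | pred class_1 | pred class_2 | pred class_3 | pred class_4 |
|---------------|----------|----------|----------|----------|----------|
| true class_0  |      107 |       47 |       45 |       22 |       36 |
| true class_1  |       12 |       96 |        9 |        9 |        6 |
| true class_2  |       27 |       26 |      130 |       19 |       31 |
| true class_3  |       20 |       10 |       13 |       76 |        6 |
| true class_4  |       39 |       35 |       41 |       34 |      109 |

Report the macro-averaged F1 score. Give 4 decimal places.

Per-class F1 score (2·TP/(2·TP+FP+FN)):
  class_0: TP=107, FP=12+27+20+39=98, FN=47+45+22+36=150 → 214/462 = 0.46320
  class_1: TP=96, FP=47+26+10+35=118, FN=12+9+9+6=36 → 192/346 = 0.55491
  class_2: TP=130, FP=45+9+13+41=108, FN=27+26+19+31=103 → 260/471 = 0.55202
  class_3: TP=76, FP=22+9+19+34=84, FN=20+10+13+6=49 → 152/285 = 0.53333
  class_4: TP=109, FP=36+6+31+6=79, FN=39+35+41+34=149 → 218/446 = 0.48879
Macro-F1 score = mean = (0.46320 + 0.55491 + 0.55202 + 0.53333 + 0.48879) / 5 = 0.5185

0.5185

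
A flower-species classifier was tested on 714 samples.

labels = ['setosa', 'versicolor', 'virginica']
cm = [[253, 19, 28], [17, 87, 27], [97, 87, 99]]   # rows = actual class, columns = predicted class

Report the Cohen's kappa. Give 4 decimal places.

Observed agreement pₒ = trace/N = 439/714 = 0.61485
Expected agreement pₑ = Σ (rowᵢ·colᵢ)/N² = (300·367 + 131·193 + 283·154)/714² = 0.35105
κ = (pₒ − pₑ)/(1 − pₑ) = (0.61485 − 0.35105)/(1 − 0.35105) = 0.4065

0.4065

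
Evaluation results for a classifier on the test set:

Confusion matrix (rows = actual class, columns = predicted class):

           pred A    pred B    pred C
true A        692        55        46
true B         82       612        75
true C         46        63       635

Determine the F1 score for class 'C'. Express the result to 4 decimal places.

Treat 'C' as positive and all other classes as negative.
F1 score = 2·TP/(2·TP+FP+FN).
C: TP=635, FP=46+75=121, FN=46+63=109 → 1270/1500 = 0.84667

0.8467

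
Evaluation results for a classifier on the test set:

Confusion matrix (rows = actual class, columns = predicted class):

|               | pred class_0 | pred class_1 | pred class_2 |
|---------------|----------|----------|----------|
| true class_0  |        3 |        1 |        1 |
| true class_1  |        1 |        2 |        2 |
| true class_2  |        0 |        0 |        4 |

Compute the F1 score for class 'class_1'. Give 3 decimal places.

0.500

F1 score = 2·TP/(2·TP+FP+FN).
class_1: TP=2, FP=1+0=1, FN=1+2=3 → 4/8 = 0.5000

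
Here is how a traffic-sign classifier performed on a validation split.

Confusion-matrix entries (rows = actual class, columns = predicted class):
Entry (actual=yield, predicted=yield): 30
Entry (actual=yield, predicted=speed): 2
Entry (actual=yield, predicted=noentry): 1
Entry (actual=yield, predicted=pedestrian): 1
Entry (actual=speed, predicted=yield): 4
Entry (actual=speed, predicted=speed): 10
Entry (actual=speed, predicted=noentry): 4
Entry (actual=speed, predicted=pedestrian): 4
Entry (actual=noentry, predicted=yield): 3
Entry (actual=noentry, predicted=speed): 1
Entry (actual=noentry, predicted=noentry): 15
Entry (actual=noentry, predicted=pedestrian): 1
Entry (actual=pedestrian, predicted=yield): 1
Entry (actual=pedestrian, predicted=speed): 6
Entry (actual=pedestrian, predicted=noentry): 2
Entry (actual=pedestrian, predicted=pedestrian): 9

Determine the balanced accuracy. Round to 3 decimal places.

Balanced accuracy = mean of per-class recall.
  yield: recall = 30/34 = 0.8824
  speed: recall = 10/22 = 0.4545
  noentry: recall = 15/20 = 0.7500
  pedestrian: recall = 9/18 = 0.5000
Mean = (0.8824 + 0.4545 + 0.7500 + 0.5000) / 4 = 0.647

0.647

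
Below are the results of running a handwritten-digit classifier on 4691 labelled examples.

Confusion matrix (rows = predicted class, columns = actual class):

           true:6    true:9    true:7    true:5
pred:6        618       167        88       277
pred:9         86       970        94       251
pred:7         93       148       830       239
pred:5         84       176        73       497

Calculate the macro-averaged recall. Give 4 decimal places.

0.6309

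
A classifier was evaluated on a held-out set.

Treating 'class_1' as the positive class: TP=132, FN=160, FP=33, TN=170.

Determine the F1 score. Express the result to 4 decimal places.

Precision = TP/(TP+FP) = 132/165 = 0.8000
Recall = TP/(TP+FN) = 132/292 = 0.4521
F1 = 2·TP/(2·TP+FP+FN) = 264/457 = 0.5777

0.5777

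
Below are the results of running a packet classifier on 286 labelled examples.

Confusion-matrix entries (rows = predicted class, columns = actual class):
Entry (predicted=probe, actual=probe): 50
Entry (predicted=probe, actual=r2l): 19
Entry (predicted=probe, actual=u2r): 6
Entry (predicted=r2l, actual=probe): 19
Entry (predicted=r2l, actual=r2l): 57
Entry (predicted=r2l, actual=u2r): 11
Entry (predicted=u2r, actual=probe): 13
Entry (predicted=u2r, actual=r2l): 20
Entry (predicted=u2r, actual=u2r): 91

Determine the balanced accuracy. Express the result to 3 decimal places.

Balanced accuracy = mean of per-class recall.
  probe: recall = 50/82 = 0.6098
  r2l: recall = 57/96 = 0.5938
  u2r: recall = 91/108 = 0.8426
Mean = (0.6098 + 0.5938 + 0.8426) / 3 = 0.682

0.682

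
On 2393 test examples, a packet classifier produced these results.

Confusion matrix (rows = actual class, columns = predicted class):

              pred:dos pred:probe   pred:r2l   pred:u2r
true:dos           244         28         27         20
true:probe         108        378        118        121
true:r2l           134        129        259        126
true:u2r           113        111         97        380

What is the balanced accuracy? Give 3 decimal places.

0.557

Balanced accuracy = mean of per-class recall.
  dos: recall = 244/319 = 0.7649
  probe: recall = 378/725 = 0.5214
  r2l: recall = 259/648 = 0.3997
  u2r: recall = 380/701 = 0.5421
Mean = (0.7649 + 0.5214 + 0.3997 + 0.5421) / 4 = 0.557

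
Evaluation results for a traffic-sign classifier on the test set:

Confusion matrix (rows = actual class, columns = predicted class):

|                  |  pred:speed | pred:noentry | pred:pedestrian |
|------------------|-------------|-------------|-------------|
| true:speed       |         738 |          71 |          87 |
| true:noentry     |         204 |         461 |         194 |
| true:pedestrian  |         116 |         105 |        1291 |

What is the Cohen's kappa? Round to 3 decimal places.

Observed agreement pₒ = trace/N = 2490/3267 = 0.7622
Expected agreement pₑ = Σ (rowᵢ·colᵢ)/N² = (896·1058 + 859·637 + 1512·1572)/3267² = 0.3628
κ = (pₒ − pₑ)/(1 − pₑ) = (0.7622 − 0.3628)/(1 − 0.3628) = 0.627

0.627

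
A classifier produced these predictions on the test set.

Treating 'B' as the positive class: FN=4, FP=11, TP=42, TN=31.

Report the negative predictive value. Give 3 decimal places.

0.886

NPV = TN/(TN+FN) = 31/(31+4) = 0.886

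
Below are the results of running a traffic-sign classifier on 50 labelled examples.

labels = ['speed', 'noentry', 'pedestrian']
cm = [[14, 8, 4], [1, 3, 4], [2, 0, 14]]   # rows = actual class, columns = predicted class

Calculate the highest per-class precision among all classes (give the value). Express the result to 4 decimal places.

0.8235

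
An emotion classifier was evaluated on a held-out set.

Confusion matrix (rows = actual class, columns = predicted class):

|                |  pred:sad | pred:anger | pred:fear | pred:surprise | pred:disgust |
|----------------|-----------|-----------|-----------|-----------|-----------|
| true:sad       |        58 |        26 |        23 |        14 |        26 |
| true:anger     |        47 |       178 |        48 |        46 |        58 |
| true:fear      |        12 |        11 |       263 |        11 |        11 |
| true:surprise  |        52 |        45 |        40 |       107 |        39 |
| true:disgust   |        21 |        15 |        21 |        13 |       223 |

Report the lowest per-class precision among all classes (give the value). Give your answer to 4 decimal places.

Per-class precision (TP/(TP+FP)):
  sad: TP=58, FP=47+12+52+21=132 → 58/190 = 0.30526
  anger: TP=178, FP=26+11+45+15=97 → 178/275 = 0.64727
  fear: TP=263, FP=23+48+40+21=132 → 263/395 = 0.66582
  surprise: TP=107, FP=14+46+11+13=84 → 107/191 = 0.56021
  disgust: TP=223, FP=26+58+11+39=134 → 223/357 = 0.62465
Lowest is class 'sad' with precision = 0.3053.

0.3053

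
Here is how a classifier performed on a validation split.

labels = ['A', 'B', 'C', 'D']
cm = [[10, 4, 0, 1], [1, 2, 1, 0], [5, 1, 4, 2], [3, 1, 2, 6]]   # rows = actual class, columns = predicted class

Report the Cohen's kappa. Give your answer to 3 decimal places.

0.326

Observed agreement pₒ = trace/N = 22/43 = 0.5116
Expected agreement pₑ = Σ (rowᵢ·colᵢ)/N² = (15·19 + 4·8 + 12·7 + 12·9)/43² = 0.2753
κ = (pₒ − pₑ)/(1 − pₑ) = (0.5116 − 0.2753)/(1 − 0.2753) = 0.326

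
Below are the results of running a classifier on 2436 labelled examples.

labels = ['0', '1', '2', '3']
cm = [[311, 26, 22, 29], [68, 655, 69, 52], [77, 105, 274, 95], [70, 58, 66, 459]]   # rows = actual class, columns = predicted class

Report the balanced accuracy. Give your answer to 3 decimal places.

0.694

Balanced accuracy = mean of per-class recall.
  0: recall = 311/388 = 0.8015
  1: recall = 655/844 = 0.7761
  2: recall = 274/551 = 0.4973
  3: recall = 459/653 = 0.7029
Mean = (0.8015 + 0.7761 + 0.4973 + 0.7029) / 4 = 0.694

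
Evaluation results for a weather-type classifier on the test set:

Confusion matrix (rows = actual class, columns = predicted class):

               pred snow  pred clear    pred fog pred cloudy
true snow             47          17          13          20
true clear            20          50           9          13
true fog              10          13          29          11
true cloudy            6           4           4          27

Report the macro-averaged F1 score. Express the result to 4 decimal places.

0.5160

Per-class F1 score (2·TP/(2·TP+FP+FN)):
  snow: TP=47, FP=20+10+6=36, FN=17+13+20=50 → 94/180 = 0.52222
  clear: TP=50, FP=17+13+4=34, FN=20+9+13=42 → 100/176 = 0.56818
  fog: TP=29, FP=13+9+4=26, FN=10+13+11=34 → 58/118 = 0.49153
  cloudy: TP=27, FP=20+13+11=44, FN=6+4+4=14 → 54/112 = 0.48214
Macro-F1 score = mean = (0.52222 + 0.56818 + 0.49153 + 0.48214) / 4 = 0.5160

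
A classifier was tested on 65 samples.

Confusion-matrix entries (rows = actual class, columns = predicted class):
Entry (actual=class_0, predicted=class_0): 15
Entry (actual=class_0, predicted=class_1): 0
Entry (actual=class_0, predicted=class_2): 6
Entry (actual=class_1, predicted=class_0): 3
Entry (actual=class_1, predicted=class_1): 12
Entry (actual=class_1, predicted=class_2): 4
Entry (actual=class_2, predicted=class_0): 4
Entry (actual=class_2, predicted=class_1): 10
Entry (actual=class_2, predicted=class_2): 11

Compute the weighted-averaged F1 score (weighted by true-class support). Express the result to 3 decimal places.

0.580

Per-class F1 score (2·TP/(2·TP+FP+FN)):
  class_0: TP=15, FP=3+4=7, FN=0+6=6 → 30/43 = 0.6977
  class_1: TP=12, FP=0+10=10, FN=3+4=7 → 24/41 = 0.5854
  class_2: TP=11, FP=6+4=10, FN=4+10=14 → 22/46 = 0.4783
Weighted-F1 score = Σ (supportᵢ/N)·F1 scoreᵢ with N=65: (21/65)·0.6977 + (19/65)·0.5854 + (25/65)·0.4783 = 0.580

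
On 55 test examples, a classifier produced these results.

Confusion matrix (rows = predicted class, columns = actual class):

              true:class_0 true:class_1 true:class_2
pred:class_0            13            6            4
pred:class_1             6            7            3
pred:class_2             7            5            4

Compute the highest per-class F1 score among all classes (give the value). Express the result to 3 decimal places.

Per-class F1 score (2·TP/(2·TP+FP+FN)):
  class_0: TP=13, FP=6+4=10, FN=6+7=13 → 26/49 = 0.5306
  class_1: TP=7, FP=6+3=9, FN=6+5=11 → 14/34 = 0.4118
  class_2: TP=4, FP=7+5=12, FN=4+3=7 → 8/27 = 0.2963
Highest is class 'class_0' with F1 score = 0.531.

0.531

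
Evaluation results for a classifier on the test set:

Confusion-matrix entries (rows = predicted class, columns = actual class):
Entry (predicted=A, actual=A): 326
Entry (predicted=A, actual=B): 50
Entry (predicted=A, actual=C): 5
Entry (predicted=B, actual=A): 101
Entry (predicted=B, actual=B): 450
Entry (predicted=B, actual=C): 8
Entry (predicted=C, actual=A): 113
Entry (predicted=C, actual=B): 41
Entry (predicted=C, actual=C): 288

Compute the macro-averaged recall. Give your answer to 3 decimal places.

0.797

Per-class recall (TP/(TP+FN)):
  A: TP=326, FN=101+113=214 → 326/540 = 0.6037
  B: TP=450, FN=50+41=91 → 450/541 = 0.8318
  C: TP=288, FN=5+8=13 → 288/301 = 0.9568
Macro-recall = mean = (0.6037 + 0.8318 + 0.9568) / 3 = 0.797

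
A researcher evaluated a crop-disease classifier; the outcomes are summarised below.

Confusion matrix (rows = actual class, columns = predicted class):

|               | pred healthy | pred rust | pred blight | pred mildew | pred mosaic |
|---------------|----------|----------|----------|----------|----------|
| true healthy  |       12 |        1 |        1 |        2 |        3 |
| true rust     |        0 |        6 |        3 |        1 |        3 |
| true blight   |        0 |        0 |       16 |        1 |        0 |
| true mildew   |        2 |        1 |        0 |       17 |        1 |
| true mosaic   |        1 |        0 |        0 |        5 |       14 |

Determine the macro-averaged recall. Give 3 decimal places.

Per-class recall (TP/(TP+FN)):
  healthy: TP=12, FN=1+1+2+3=7 → 12/19 = 0.6316
  rust: TP=6, FN=0+3+1+3=7 → 6/13 = 0.4615
  blight: TP=16, FN=0+0+1+0=1 → 16/17 = 0.9412
  mildew: TP=17, FN=2+1+0+1=4 → 17/21 = 0.8095
  mosaic: TP=14, FN=1+0+0+5=6 → 14/20 = 0.7000
Macro-recall = mean = (0.6316 + 0.4615 + 0.9412 + 0.8095 + 0.7000) / 5 = 0.709

0.709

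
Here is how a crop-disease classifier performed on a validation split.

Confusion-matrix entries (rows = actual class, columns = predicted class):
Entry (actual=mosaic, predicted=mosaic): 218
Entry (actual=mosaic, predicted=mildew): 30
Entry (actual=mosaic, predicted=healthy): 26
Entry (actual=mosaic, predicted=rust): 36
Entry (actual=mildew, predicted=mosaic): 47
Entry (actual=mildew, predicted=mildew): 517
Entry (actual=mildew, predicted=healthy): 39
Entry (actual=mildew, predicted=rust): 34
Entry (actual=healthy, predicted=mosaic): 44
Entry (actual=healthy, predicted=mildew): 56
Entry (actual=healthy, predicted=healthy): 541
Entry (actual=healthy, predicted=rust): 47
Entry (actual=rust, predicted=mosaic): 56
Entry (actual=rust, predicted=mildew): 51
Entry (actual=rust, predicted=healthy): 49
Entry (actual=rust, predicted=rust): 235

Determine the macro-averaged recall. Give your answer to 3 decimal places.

Per-class recall (TP/(TP+FN)):
  mosaic: TP=218, FN=30+26+36=92 → 218/310 = 0.7032
  mildew: TP=517, FN=47+39+34=120 → 517/637 = 0.8116
  healthy: TP=541, FN=44+56+47=147 → 541/688 = 0.7863
  rust: TP=235, FN=56+51+49=156 → 235/391 = 0.6010
Macro-recall = mean = (0.7032 + 0.8116 + 0.7863 + 0.6010) / 4 = 0.726

0.726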